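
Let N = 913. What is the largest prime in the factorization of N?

913 = 11 · 83
83 is prime.
So 913 = 11 · 83; the largest prime factor is 83.

83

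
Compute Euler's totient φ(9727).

9520

Factor: 9727 = 71 · 137.
φ(9727) = (71−1) · (137−1) = 70 · 136 = 9520.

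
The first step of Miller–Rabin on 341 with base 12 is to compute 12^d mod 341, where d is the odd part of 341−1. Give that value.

254

341 − 1 = 340 = 2^2 · 85, so d = 85.
12^1 ≡ 12 (mod 341)
12^2 ≡ 12^2 = 144 ≡ 144 (mod 341)
12^4 ≡ 144^2 = 20736 ≡ 276 (mod 341)
12^8 ≡ 276^2 = 76176 ≡ 133 (mod 341)
12^16 ≡ 133^2 = 17689 ≡ 298 (mod 341)
12^32 ≡ 298^2 = 88804 ≡ 144 (mod 341)
12^64 ≡ 144^2 = 20736 ≡ 276 (mod 341)
85 = 64 + 16 + 4 + 1 in binary powers of 2.
So 12^85 ≡ 276 · 298 · 276 · 12 ≡ 254 (mod 341).
Squaring chain: 254 → 67; never reaches −1, so base 12 is a Miller–Rabin witness that 341 is composite.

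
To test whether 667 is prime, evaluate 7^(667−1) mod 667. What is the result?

326

7^1 ≡ 7 (mod 667)
7^2 ≡ 7^2 = 49 ≡ 49 (mod 667)
7^4 ≡ 49^2 = 2401 ≡ 400 (mod 667)
7^8 ≡ 400^2 = 160000 ≡ 587 (mod 667)
7^16 ≡ 587^2 = 344569 ≡ 397 (mod 667)
7^32 ≡ 397^2 = 157609 ≡ 197 (mod 667)
7^64 ≡ 197^2 = 38809 ≡ 123 (mod 667)
7^128 ≡ 123^2 = 15129 ≡ 455 (mod 667)
7^256 ≡ 455^2 = 207025 ≡ 255 (mod 667)
7^512 ≡ 255^2 = 65025 ≡ 326 (mod 667)
666 = 512 + 128 + 16 + 8 + 2 in binary powers of 2.
So 7^666 ≡ 326 · 455 · 397 · 587 · 49 ≡ 326 (mod 667).
Since 326 ≠ 1, base 7 is a Fermat witness: 667 is composite.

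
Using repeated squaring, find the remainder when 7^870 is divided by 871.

545

7^1 ≡ 7 (mod 871)
7^2 ≡ 7^2 = 49 ≡ 49 (mod 871)
7^4 ≡ 49^2 = 2401 ≡ 659 (mod 871)
7^8 ≡ 659^2 = 434281 ≡ 523 (mod 871)
7^16 ≡ 523^2 = 273529 ≡ 35 (mod 871)
7^32 ≡ 35^2 = 1225 ≡ 354 (mod 871)
7^64 ≡ 354^2 = 125316 ≡ 763 (mod 871)
7^128 ≡ 763^2 = 582169 ≡ 341 (mod 871)
7^256 ≡ 341^2 = 116281 ≡ 438 (mod 871)
7^512 ≡ 438^2 = 191844 ≡ 224 (mod 871)
870 = 512 + 256 + 64 + 32 + 4 + 2 in binary powers of 2.
So 7^870 ≡ 224 · 438 · 763 · 354 · 659 · 49 ≡ 545 (mod 871).
Since 545 ≠ 1, base 7 is a Fermat witness: 871 is composite.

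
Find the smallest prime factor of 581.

7

581 is odd.
Digit sum 14, not divisible by 3.
Ends in 1: not divisible by 5.
7: 581 = 7·83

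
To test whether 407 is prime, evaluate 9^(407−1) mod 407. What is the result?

9^1 ≡ 9 (mod 407)
9^2 ≡ 9^2 = 81 ≡ 81 (mod 407)
9^4 ≡ 81^2 = 6561 ≡ 49 (mod 407)
9^8 ≡ 49^2 = 2401 ≡ 366 (mod 407)
9^16 ≡ 366^2 = 133956 ≡ 53 (mod 407)
9^32 ≡ 53^2 = 2809 ≡ 367 (mod 407)
9^64 ≡ 367^2 = 134689 ≡ 379 (mod 407)
9^128 ≡ 379^2 = 143641 ≡ 377 (mod 407)
9^256 ≡ 377^2 = 142129 ≡ 86 (mod 407)
406 = 256 + 128 + 16 + 4 + 2 in binary powers of 2.
So 9^406 ≡ 86 · 377 · 53 · 49 · 81 ≡ 9 (mod 407).
Since 9 ≠ 1, base 9 is a Fermat witness: 407 is composite.

9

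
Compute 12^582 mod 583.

221

12^1 ≡ 12 (mod 583)
12^2 ≡ 12^2 = 144 ≡ 144 (mod 583)
12^4 ≡ 144^2 = 20736 ≡ 331 (mod 583)
12^8 ≡ 331^2 = 109561 ≡ 540 (mod 583)
12^16 ≡ 540^2 = 291600 ≡ 100 (mod 583)
12^32 ≡ 100^2 = 10000 ≡ 89 (mod 583)
12^64 ≡ 89^2 = 7921 ≡ 342 (mod 583)
12^128 ≡ 342^2 = 116964 ≡ 364 (mod 583)
12^256 ≡ 364^2 = 132496 ≡ 155 (mod 583)
12^512 ≡ 155^2 = 24025 ≡ 122 (mod 583)
582 = 512 + 64 + 4 + 2 in binary powers of 2.
So 12^582 ≡ 122 · 342 · 331 · 144 ≡ 221 (mod 583).
Since 221 ≠ 1, base 12 is a Fermat witness: 583 is composite.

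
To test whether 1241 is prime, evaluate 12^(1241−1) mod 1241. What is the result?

12^1 ≡ 12 (mod 1241)
12^2 ≡ 12^2 = 144 ≡ 144 (mod 1241)
12^4 ≡ 144^2 = 20736 ≡ 880 (mod 1241)
12^8 ≡ 880^2 = 774400 ≡ 16 (mod 1241)
12^16 ≡ 16^2 = 256 ≡ 256 (mod 1241)
12^32 ≡ 256^2 = 65536 ≡ 1004 (mod 1241)
12^64 ≡ 1004^2 = 1008016 ≡ 324 (mod 1241)
12^128 ≡ 324^2 = 104976 ≡ 732 (mod 1241)
12^256 ≡ 732^2 = 535824 ≡ 953 (mod 1241)
12^512 ≡ 953^2 = 908209 ≡ 1038 (mod 1241)
12^1024 ≡ 1038^2 = 1077444 ≡ 256 (mod 1241)
1240 = 1024 + 128 + 64 + 16 + 8 in binary powers of 2.
So 12^1240 ≡ 256 · 732 · 324 · 256 · 16 ≡ 475 (mod 1241).
Since 475 ≠ 1, base 12 is a Fermat witness: 1241 is composite.

475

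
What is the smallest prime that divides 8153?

31

8153 is odd.
Digit sum 17, not divisible by 3.
Ends in 3: not divisible by 5.
7: 8153 = 7·1164 + 5
11: 8153 = 11·741 + 2
13: 8153 = 13·627 + 2
17: 8153 = 17·479 + 10
19: 8153 = 19·429 + 2
23: 8153 = 23·354 + 11
29: 8153 = 29·281 + 4
31: 8153 = 31·263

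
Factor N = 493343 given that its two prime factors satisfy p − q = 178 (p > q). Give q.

Since p = q + 178, we have 493343 = q(q + 178), so q² + 178q − 493343 = 0.
Discriminant: 178² + 4·493343 = 31684 + 1973372 = 2005056; √2005056 = 1416.
q = (−178 + 1416)/2 = 619, and p = q + 178 = 797.
Check: 619 · 797 = 493343.

619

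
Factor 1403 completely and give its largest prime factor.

1403 = 23 · 61
61 is prime.
So 1403 = 23 · 61; the largest prime factor is 61.

61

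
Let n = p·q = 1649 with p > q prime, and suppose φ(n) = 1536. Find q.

φ(n) = (p−1)(q−1) = n − (p+q) + 1, so p + q = 1649 − 1536 + 1 = 114.
p and q are the roots of t² − 114t + 1649 = 0.
Discriminant: 114² − 4·1649 = 12996 − 6596 = 6400; √6400 = 80.
q = (114 − 80)/2 = 17, p = (114 + 80)/2 = 97.
Check: 17 · 97 = 1649.

17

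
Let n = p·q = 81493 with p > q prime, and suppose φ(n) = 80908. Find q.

227

φ(n) = (p−1)(q−1) = n − (p+q) + 1, so p + q = 81493 − 80908 + 1 = 586.
p and q are the roots of t² − 586t + 81493 = 0.
Discriminant: 586² − 4·81493 = 343396 − 325972 = 17424; √17424 = 132.
q = (586 − 132)/2 = 227, p = (586 + 132)/2 = 359.
Check: 227 · 359 = 81493.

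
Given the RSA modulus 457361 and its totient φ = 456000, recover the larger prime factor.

φ(n) = (p−1)(q−1) = n − (p+q) + 1, so p + q = 457361 − 456000 + 1 = 1362.
p and q are the roots of t² − 1362t + 457361 = 0.
Discriminant: 1362² − 4·457361 = 1855044 − 1829444 = 25600; √25600 = 160.
q = (1362 − 160)/2 = 601, p = (1362 + 160)/2 = 761.
Check: 601 · 761 = 457361.

761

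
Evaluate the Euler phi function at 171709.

159600

Factor: 171709 = 29 · 31 · 191.
φ(171709) = (29−1) · (31−1) · (191−1) = 28 · 30 · 190 = 159600.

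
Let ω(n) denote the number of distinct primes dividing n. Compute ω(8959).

8959 = 17^2 · 31
8959 = 17^2 · 31, which has 2 distinct prime factors.

2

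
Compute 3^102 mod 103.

3^1 ≡ 3 (mod 103)
3^2 ≡ 3^2 = 9 ≡ 9 (mod 103)
3^4 ≡ 9^2 = 81 ≡ 81 (mod 103)
3^8 ≡ 81^2 = 6561 ≡ 72 (mod 103)
3^16 ≡ 72^2 = 5184 ≡ 34 (mod 103)
3^32 ≡ 34^2 = 1156 ≡ 23 (mod 103)
3^64 ≡ 23^2 = 529 ≡ 14 (mod 103)
102 = 64 + 32 + 4 + 2 in binary powers of 2.
So 3^102 ≡ 14 · 23 · 81 · 9 ≡ 1 (mod 103).
Since the result is 1, base 3 gives no evidence that 103 is composite.

1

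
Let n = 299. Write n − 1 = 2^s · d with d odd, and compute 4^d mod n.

299 − 1 = 298 = 2^1 · 149, so d = 149.
4^1 ≡ 4 (mod 299)
4^2 ≡ 4^2 = 16 ≡ 16 (mod 299)
4^4 ≡ 16^2 = 256 ≡ 256 (mod 299)
4^8 ≡ 256^2 = 65536 ≡ 55 (mod 299)
4^16 ≡ 55^2 = 3025 ≡ 35 (mod 299)
4^32 ≡ 35^2 = 1225 ≡ 29 (mod 299)
4^64 ≡ 29^2 = 841 ≡ 243 (mod 299)
4^128 ≡ 243^2 = 59049 ≡ 146 (mod 299)
149 = 128 + 16 + 4 + 1 in binary powers of 2.
So 4^149 ≡ 146 · 35 · 256 · 4 ≡ 140 (mod 299).
Squaring chain: 140; never reaches −1, so base 4 is a Miller–Rabin witness that 299 is composite.

140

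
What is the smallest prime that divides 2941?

2941 is odd.
Digit sum 16, not divisible by 3.
Ends in 1: not divisible by 5.
7: 2941 = 7·420 + 1
11: 2941 = 11·267 + 4
13: 2941 = 13·226 + 3
17: 2941 = 17·173

17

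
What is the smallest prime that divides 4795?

5

4795 is odd.
Digit sum 25, not divisible by 3.
Ends in 5: divisible by 5.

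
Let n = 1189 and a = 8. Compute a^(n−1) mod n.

836

8^1 ≡ 8 (mod 1189)
8^2 ≡ 8^2 = 64 ≡ 64 (mod 1189)
8^4 ≡ 64^2 = 4096 ≡ 529 (mod 1189)
8^8 ≡ 529^2 = 279841 ≡ 426 (mod 1189)
8^16 ≡ 426^2 = 181476 ≡ 748 (mod 1189)
8^32 ≡ 748^2 = 559504 ≡ 674 (mod 1189)
8^64 ≡ 674^2 = 454276 ≡ 78 (mod 1189)
8^128 ≡ 78^2 = 6084 ≡ 139 (mod 1189)
8^256 ≡ 139^2 = 19321 ≡ 297 (mod 1189)
8^512 ≡ 297^2 = 88209 ≡ 223 (mod 1189)
8^1024 ≡ 223^2 = 49729 ≡ 980 (mod 1189)
1188 = 1024 + 128 + 32 + 4 in binary powers of 2.
So 8^1188 ≡ 980 · 139 · 674 · 529 ≡ 836 (mod 1189).
Since 836 ≠ 1, base 8 is a Fermat witness: 1189 is composite.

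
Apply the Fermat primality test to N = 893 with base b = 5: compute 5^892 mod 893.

613

5^1 ≡ 5 (mod 893)
5^2 ≡ 5^2 = 25 ≡ 25 (mod 893)
5^4 ≡ 25^2 = 625 ≡ 625 (mod 893)
5^8 ≡ 625^2 = 390625 ≡ 384 (mod 893)
5^16 ≡ 384^2 = 147456 ≡ 111 (mod 893)
5^32 ≡ 111^2 = 12321 ≡ 712 (mod 893)
5^64 ≡ 712^2 = 506944 ≡ 613 (mod 893)
5^128 ≡ 613^2 = 375769 ≡ 709 (mod 893)
5^256 ≡ 709^2 = 502681 ≡ 815 (mod 893)
5^512 ≡ 815^2 = 664225 ≡ 726 (mod 893)
892 = 512 + 256 + 64 + 32 + 16 + 8 + 4 in binary powers of 2.
So 5^892 ≡ 726 · 815 · 613 · 712 · 111 · 384 · 625 ≡ 613 (mod 893).
Since 613 ≠ 1, base 5 is a Fermat witness: 893 is composite.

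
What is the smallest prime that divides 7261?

53

7261 is odd.
Digit sum 16, not divisible by 3.
Ends in 1: not divisible by 5.
7: 7261 = 7·1037 + 2
11: 7261 = 11·660 + 1
13: 7261 = 13·558 + 7
17: 7261 = 17·427 + 2
19: 7261 = 19·382 + 3
23: 7261 = 23·315 + 16
29: 7261 = 29·250 + 11
31: 7261 = 31·234 + 7
37: 7261 = 37·196 + 9
41: 7261 = 41·177 + 4
43: 7261 = 43·168 + 37
47: 7261 = 47·154 + 23
53: 7261 = 53·137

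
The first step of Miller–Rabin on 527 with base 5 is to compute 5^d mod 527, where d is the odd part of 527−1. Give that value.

180

527 − 1 = 526 = 2^1 · 263, so d = 263.
5^1 ≡ 5 (mod 527)
5^2 ≡ 5^2 = 25 ≡ 25 (mod 527)
5^4 ≡ 25^2 = 625 ≡ 98 (mod 527)
5^8 ≡ 98^2 = 9604 ≡ 118 (mod 527)
5^16 ≡ 118^2 = 13924 ≡ 222 (mod 527)
5^32 ≡ 222^2 = 49284 ≡ 273 (mod 527)
5^64 ≡ 273^2 = 74529 ≡ 222 (mod 527)
5^128 ≡ 222^2 = 49284 ≡ 273 (mod 527)
5^256 ≡ 273^2 = 74529 ≡ 222 (mod 527)
263 = 256 + 4 + 2 + 1 in binary powers of 2.
So 5^263 ≡ 222 · 98 · 25 · 5 ≡ 180 (mod 527).
Squaring chain: 180; never reaches −1, so base 5 is a Miller–Rabin witness that 527 is composite.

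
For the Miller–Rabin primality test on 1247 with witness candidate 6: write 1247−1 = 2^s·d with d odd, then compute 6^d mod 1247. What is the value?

724

1247 − 1 = 1246 = 2^1 · 623, so d = 623.
6^1 ≡ 6 (mod 1247)
6^2 ≡ 6^2 = 36 ≡ 36 (mod 1247)
6^4 ≡ 36^2 = 1296 ≡ 49 (mod 1247)
6^8 ≡ 49^2 = 2401 ≡ 1154 (mod 1247)
6^16 ≡ 1154^2 = 1331716 ≡ 1167 (mod 1247)
6^32 ≡ 1167^2 = 1361889 ≡ 165 (mod 1247)
6^64 ≡ 165^2 = 27225 ≡ 1038 (mod 1247)
6^128 ≡ 1038^2 = 1077444 ≡ 36 (mod 1247)
6^256 ≡ 36^2 = 1296 ≡ 49 (mod 1247)
6^512 ≡ 49^2 = 2401 ≡ 1154 (mod 1247)
623 = 512 + 64 + 32 + 8 + 4 + 2 + 1 in binary powers of 2.
So 6^623 ≡ 1154 · 1038 · 165 · 1154 · 49 · 36 · 6 ≡ 724 (mod 1247).
Squaring chain: 724; never reaches −1, so base 6 is a Miller–Rabin witness that 1247 is composite.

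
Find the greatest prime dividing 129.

43

129 = 3 · 43
43 is prime.
So 129 = 3 · 43; the largest prime factor is 43.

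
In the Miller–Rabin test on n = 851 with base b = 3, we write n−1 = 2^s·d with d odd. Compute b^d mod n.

324

851 − 1 = 850 = 2^1 · 425, so d = 425.
3^1 ≡ 3 (mod 851)
3^2 ≡ 3^2 = 9 ≡ 9 (mod 851)
3^4 ≡ 9^2 = 81 ≡ 81 (mod 851)
3^8 ≡ 81^2 = 6561 ≡ 604 (mod 851)
3^16 ≡ 604^2 = 364816 ≡ 588 (mod 851)
3^32 ≡ 588^2 = 345744 ≡ 238 (mod 851)
3^64 ≡ 238^2 = 56644 ≡ 478 (mod 851)
3^128 ≡ 478^2 = 228484 ≡ 416 (mod 851)
3^256 ≡ 416^2 = 173056 ≡ 303 (mod 851)
425 = 256 + 128 + 32 + 8 + 1 in binary powers of 2.
So 3^425 ≡ 303 · 416 · 238 · 604 · 3 ≡ 324 (mod 851).
Squaring chain: 324; never reaches −1, so base 3 is a Miller–Rabin witness that 851 is composite.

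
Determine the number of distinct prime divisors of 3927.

3927 = 3 · 1309
1309 = 7 · 187
187 = 11 · 17
3927 = 3 · 7 · 11 · 17, which has 4 distinct prime factors.

4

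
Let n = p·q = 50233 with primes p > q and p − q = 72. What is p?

Since p = q + 72, we have 50233 = q(q + 72), so q² + 72q − 50233 = 0.
Discriminant: 72² + 4·50233 = 5184 + 200932 = 206116; √206116 = 454.
q = (−72 + 454)/2 = 191, and p = q + 72 = 263.
Check: 191 · 263 = 50233.

263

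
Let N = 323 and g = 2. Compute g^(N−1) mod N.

157

2^1 ≡ 2 (mod 323)
2^2 ≡ 2^2 = 4 ≡ 4 (mod 323)
2^4 ≡ 4^2 = 16 ≡ 16 (mod 323)
2^8 ≡ 16^2 = 256 ≡ 256 (mod 323)
2^16 ≡ 256^2 = 65536 ≡ 290 (mod 323)
2^32 ≡ 290^2 = 84100 ≡ 120 (mod 323)
2^64 ≡ 120^2 = 14400 ≡ 188 (mod 323)
2^128 ≡ 188^2 = 35344 ≡ 137 (mod 323)
2^256 ≡ 137^2 = 18769 ≡ 35 (mod 323)
322 = 256 + 64 + 2 in binary powers of 2.
So 2^322 ≡ 35 · 188 · 4 ≡ 157 (mod 323).
Since 157 ≠ 1, base 2 is a Fermat witness: 323 is composite.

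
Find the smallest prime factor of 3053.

3053 is odd.
Digit sum 11, not divisible by 3.
Ends in 3: not divisible by 5.
7: 3053 = 7·436 + 1
11: 3053 = 11·277 + 6
13: 3053 = 13·234 + 11
17: 3053 = 17·179 + 10
19: 3053 = 19·160 + 13
23: 3053 = 23·132 + 17
29: 3053 = 29·105 + 8
31: 3053 = 31·98 + 15
37: 3053 = 37·82 + 19
41: 3053 = 41·74 + 19
43: 3053 = 43·71

43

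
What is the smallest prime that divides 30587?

30587 is odd.
Digit sum 23, not divisible by 3.
Ends in 7: not divisible by 5.
7: 30587 = 7·4369 + 4
11: 30587 = 11·2780 + 7
13: 30587 = 13·2352 + 11
17: 30587 = 17·1799 + 4
19: 30587 = 19·1609 + 16
23: 30587 = 23·1329 + 20
29: 30587 = 29·1054 + 21
31: 30587 = 31·986 + 21
37: 30587 = 37·826 + 25
41: 30587 = 41·746 + 1
43: 30587 = 43·711 + 14
47: 30587 = 47·650 + 37
53: 30587 = 53·577 + 6
59: 30587 = 59·518 + 25
61: 30587 = 61·501 + 26
67: 30587 = 67·456 + 35
71: 30587 = 71·430 + 57
73: 30587 = 73·419

73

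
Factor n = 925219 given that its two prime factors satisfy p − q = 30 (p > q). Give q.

947

Since p = q + 30, we have 925219 = q(q + 30), so q² + 30q − 925219 = 0.
Discriminant: 30² + 4·925219 = 900 + 3700876 = 3701776; √3701776 = 1924.
q = (−30 + 1924)/2 = 947, and p = q + 30 = 977.
Check: 947 · 977 = 925219.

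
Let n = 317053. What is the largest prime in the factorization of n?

317053 = 11 · 28823
28823 = 19 · 1517
1517 = 37 · 41
41 is prime.
So 317053 = 11 · 19 · 37 · 41; the largest prime factor is 41.

41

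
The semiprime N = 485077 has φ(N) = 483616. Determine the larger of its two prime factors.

953

φ(n) = (p−1)(q−1) = n − (p+q) + 1, so p + q = 485077 − 483616 + 1 = 1462.
p and q are the roots of t² − 1462t + 485077 = 0.
Discriminant: 1462² − 4·485077 = 2137444 − 1940308 = 197136; √197136 = 444.
q = (1462 − 444)/2 = 509, p = (1462 + 444)/2 = 953.
Check: 509 · 953 = 485077.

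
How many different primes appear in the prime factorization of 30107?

4

30107 = 7 · 4301
4301 = 11 · 391
391 = 17 · 23
30107 = 7 · 11 · 17 · 23, which has 4 distinct prime factors.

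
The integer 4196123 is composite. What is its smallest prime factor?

4196123 is odd.
Digit sum 26, not divisible by 3.
Ends in 3: not divisible by 5.
7: 4196123 = 7·599446 + 1
11: 4196123 = 11·381465 + 8
13: 4196123 = 13·322778 + 9
17: 4196123 = 17·246830 + 13
19: 4196123 = 19·220848 + 11
23: 4196123 = 23·182440 + 3
29: 4196123 = 29·144693 + 26
31: 4196123 = 31·135358 + 25
37: 4196123 = 37·113408 + 27
41: 4196123 = 41·102344 + 19
43: 4196123 = 43·97584 + 11
47: 4196123 = 47·89279 + 10
53: 4196123 = 53·79172 + 7
59: 4196123 = 59·71120 + 43
61: 4196123 = 61·68788 + 55
67: 4196123 = 67·62628 + 47
71: 4196123 = 71·59100 + 23
73: 4196123 = 73·57481 + 10
79: 4196123 = 79·53115 + 38
83: 4196123 = 83·50555 + 58
89: 4196123 = 89·47147 + 40
97: 4196123 = 97·43259

97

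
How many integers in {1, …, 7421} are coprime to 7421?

7200

Factor: 7421 = 41 · 181.
φ(7421) = (41−1) · (181−1) = 40 · 180 = 7200.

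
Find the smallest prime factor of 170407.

170407 is odd.
Digit sum 19, not divisible by 3.
Ends in 7: not divisible by 5.
7: 170407 = 7·24343 + 6
11: 170407 = 11·15491 + 6
13: 170407 = 13·13108 + 3
17: 170407 = 17·10023 + 16
19: 170407 = 19·8968 + 15
23: 170407 = 23·7409

23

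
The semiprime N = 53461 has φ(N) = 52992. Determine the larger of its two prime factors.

277

φ(n) = (p−1)(q−1) = n − (p+q) + 1, so p + q = 53461 − 52992 + 1 = 470.
p and q are the roots of t² − 470t + 53461 = 0.
Discriminant: 470² − 4·53461 = 220900 − 213844 = 7056; √7056 = 84.
q = (470 − 84)/2 = 193, p = (470 + 84)/2 = 277.
Check: 193 · 277 = 53461.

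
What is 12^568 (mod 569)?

12^1 ≡ 12 (mod 569)
12^2 ≡ 12^2 = 144 ≡ 144 (mod 569)
12^4 ≡ 144^2 = 20736 ≡ 252 (mod 569)
12^8 ≡ 252^2 = 63504 ≡ 345 (mod 569)
12^16 ≡ 345^2 = 119025 ≡ 104 (mod 569)
12^32 ≡ 104^2 = 10816 ≡ 5 (mod 569)
12^64 ≡ 5^2 = 25 ≡ 25 (mod 569)
12^128 ≡ 25^2 = 625 ≡ 56 (mod 569)
12^256 ≡ 56^2 = 3136 ≡ 291 (mod 569)
12^512 ≡ 291^2 = 84681 ≡ 469 (mod 569)
568 = 512 + 32 + 16 + 8 in binary powers of 2.
So 12^568 ≡ 469 · 5 · 104 · 345 ≡ 1 (mod 569).
Since the result is 1, base 12 gives no evidence that 569 is composite.

1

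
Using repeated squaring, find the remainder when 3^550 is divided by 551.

35

3^1 ≡ 3 (mod 551)
3^2 ≡ 3^2 = 9 ≡ 9 (mod 551)
3^4 ≡ 9^2 = 81 ≡ 81 (mod 551)
3^8 ≡ 81^2 = 6561 ≡ 500 (mod 551)
3^16 ≡ 500^2 = 250000 ≡ 397 (mod 551)
3^32 ≡ 397^2 = 157609 ≡ 23 (mod 551)
3^64 ≡ 23^2 = 529 ≡ 529 (mod 551)
3^128 ≡ 529^2 = 279841 ≡ 484 (mod 551)
3^256 ≡ 484^2 = 234256 ≡ 81 (mod 551)
3^512 ≡ 81^2 = 6561 ≡ 500 (mod 551)
550 = 512 + 32 + 4 + 2 in binary powers of 2.
So 3^550 ≡ 500 · 23 · 81 · 9 ≡ 35 (mod 551).
Since 35 ≠ 1, base 3 is a Fermat witness: 551 is composite.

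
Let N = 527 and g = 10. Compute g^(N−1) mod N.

10^1 ≡ 10 (mod 527)
10^2 ≡ 10^2 = 100 ≡ 100 (mod 527)
10^4 ≡ 100^2 = 10000 ≡ 514 (mod 527)
10^8 ≡ 514^2 = 264196 ≡ 169 (mod 527)
10^16 ≡ 169^2 = 28561 ≡ 103 (mod 527)
10^32 ≡ 103^2 = 10609 ≡ 69 (mod 527)
10^64 ≡ 69^2 = 4761 ≡ 18 (mod 527)
10^128 ≡ 18^2 = 324 ≡ 324 (mod 527)
10^256 ≡ 324^2 = 104976 ≡ 103 (mod 527)
10^512 ≡ 103^2 = 10609 ≡ 69 (mod 527)
526 = 512 + 8 + 4 + 2 in binary powers of 2.
So 10^526 ≡ 69 · 169 · 514 · 100 ≡ 382 (mod 527).
Since 382 ≠ 1, base 10 is a Fermat witness: 527 is composite.

382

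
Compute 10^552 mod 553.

176

10^1 ≡ 10 (mod 553)
10^2 ≡ 10^2 = 100 ≡ 100 (mod 553)
10^4 ≡ 100^2 = 10000 ≡ 46 (mod 553)
10^8 ≡ 46^2 = 2116 ≡ 457 (mod 553)
10^16 ≡ 457^2 = 208849 ≡ 368 (mod 553)
10^32 ≡ 368^2 = 135424 ≡ 492 (mod 553)
10^64 ≡ 492^2 = 242064 ≡ 403 (mod 553)
10^128 ≡ 403^2 = 162409 ≡ 380 (mod 553)
10^256 ≡ 380^2 = 144400 ≡ 67 (mod 553)
10^512 ≡ 67^2 = 4489 ≡ 65 (mod 553)
552 = 512 + 32 + 8 in binary powers of 2.
So 10^552 ≡ 65 · 492 · 457 ≡ 176 (mod 553).
Since 176 ≠ 1, base 10 is a Fermat witness: 553 is composite.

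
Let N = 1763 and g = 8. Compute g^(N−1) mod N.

8^1 ≡ 8 (mod 1763)
8^2 ≡ 8^2 = 64 ≡ 64 (mod 1763)
8^4 ≡ 64^2 = 4096 ≡ 570 (mod 1763)
8^8 ≡ 570^2 = 324900 ≡ 508 (mod 1763)
8^16 ≡ 508^2 = 258064 ≡ 666 (mod 1763)
8^32 ≡ 666^2 = 443556 ≡ 1043 (mod 1763)
8^64 ≡ 1043^2 = 1087849 ≡ 78 (mod 1763)
8^128 ≡ 78^2 = 6084 ≡ 795 (mod 1763)
8^256 ≡ 795^2 = 632025 ≡ 871 (mod 1763)
8^512 ≡ 871^2 = 758641 ≡ 551 (mod 1763)
8^1024 ≡ 551^2 = 303601 ≡ 365 (mod 1763)
1762 = 1024 + 512 + 128 + 64 + 32 + 2 in binary powers of 2.
So 8^1762 ≡ 365 · 551 · 795 · 78 · 1043 · 64 ≡ 1417 (mod 1763).
Since 1417 ≠ 1, base 8 is a Fermat witness: 1763 is composite.

1417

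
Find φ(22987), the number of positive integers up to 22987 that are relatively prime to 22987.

22680

Factor: 22987 = 127 · 181.
φ(22987) = (127−1) · (181−1) = 126 · 180 = 22680.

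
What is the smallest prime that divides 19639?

41

19639 is odd.
Digit sum 28, not divisible by 3.
Ends in 9: not divisible by 5.
7: 19639 = 7·2805 + 4
11: 19639 = 11·1785 + 4
13: 19639 = 13·1510 + 9
17: 19639 = 17·1155 + 4
19: 19639 = 19·1033 + 12
23: 19639 = 23·853 + 20
29: 19639 = 29·677 + 6
31: 19639 = 31·633 + 16
37: 19639 = 37·530 + 29
41: 19639 = 41·479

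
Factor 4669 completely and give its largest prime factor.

4669 = 7 · 667
667 = 23 · 29
29 is prime.
So 4669 = 7 · 23 · 29; the largest prime factor is 29.

29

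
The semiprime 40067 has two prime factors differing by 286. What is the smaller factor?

103

Since p = q + 286, we have 40067 = q(q + 286), so q² + 286q − 40067 = 0.
Discriminant: 286² + 4·40067 = 81796 + 160268 = 242064; √242064 = 492.
q = (−286 + 492)/2 = 103, and p = q + 286 = 389.
Check: 103 · 389 = 40067.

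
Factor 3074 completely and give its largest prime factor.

3074 = 2 · 1537
1537 = 29 · 53
53 is prime.
So 3074 = 2 · 29 · 53; the largest prime factor is 53.

53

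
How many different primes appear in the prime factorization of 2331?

2331 = 3^2 · 259
259 = 7 · 37
2331 = 3^2 · 7 · 37, which has 3 distinct prime factors.

3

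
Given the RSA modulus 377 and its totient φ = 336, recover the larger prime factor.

φ(n) = (p−1)(q−1) = n − (p+q) + 1, so p + q = 377 − 336 + 1 = 42.
p and q are the roots of t² − 42t + 377 = 0.
Discriminant: 42² − 4·377 = 1764 − 1508 = 256; √256 = 16.
q = (42 − 16)/2 = 13, p = (42 + 16)/2 = 29.
Check: 13 · 29 = 377.

29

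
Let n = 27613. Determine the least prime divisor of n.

53

27613 is odd.
Digit sum 19, not divisible by 3.
Ends in 3: not divisible by 5.
7: 27613 = 7·3944 + 5
11: 27613 = 11·2510 + 3
13: 27613 = 13·2124 + 1
17: 27613 = 17·1624 + 5
19: 27613 = 19·1453 + 6
23: 27613 = 23·1200 + 13
29: 27613 = 29·952 + 5
31: 27613 = 31·890 + 23
37: 27613 = 37·746 + 11
41: 27613 = 41·673 + 20
43: 27613 = 43·642 + 7
47: 27613 = 47·587 + 24
53: 27613 = 53·521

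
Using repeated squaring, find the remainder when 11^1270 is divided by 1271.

11^1 ≡ 11 (mod 1271)
11^2 ≡ 11^2 = 121 ≡ 121 (mod 1271)
11^4 ≡ 121^2 = 14641 ≡ 660 (mod 1271)
11^8 ≡ 660^2 = 435600 ≡ 918 (mod 1271)
11^16 ≡ 918^2 = 842724 ≡ 51 (mod 1271)
11^32 ≡ 51^2 = 2601 ≡ 59 (mod 1271)
11^64 ≡ 59^2 = 3481 ≡ 939 (mod 1271)
11^128 ≡ 939^2 = 881721 ≡ 918 (mod 1271)
11^256 ≡ 918^2 = 842724 ≡ 51 (mod 1271)
11^512 ≡ 51^2 = 2601 ≡ 59 (mod 1271)
11^1024 ≡ 59^2 = 3481 ≡ 939 (mod 1271)
1270 = 1024 + 128 + 64 + 32 + 16 + 4 + 2 in binary powers of 2.
So 11^1270 ≡ 939 · 918 · 939 · 59 · 51 · 660 · 121 ≡ 811 (mod 1271).
Since 811 ≠ 1, base 11 is a Fermat witness: 1271 is composite.

811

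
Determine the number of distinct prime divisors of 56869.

56869 = 29 · 1961
1961 = 37 · 53
56869 = 29 · 37 · 53, which has 3 distinct prime factors.

3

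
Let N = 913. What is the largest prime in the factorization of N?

83

913 = 11 · 83
83 is prime.
So 913 = 11 · 83; the largest prime factor is 83.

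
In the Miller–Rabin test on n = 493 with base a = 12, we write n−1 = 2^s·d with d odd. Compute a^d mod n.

493 − 1 = 492 = 2^2 · 123, so d = 123.
12^1 ≡ 12 (mod 493)
12^2 ≡ 12^2 = 144 ≡ 144 (mod 493)
12^4 ≡ 144^2 = 20736 ≡ 30 (mod 493)
12^8 ≡ 30^2 = 900 ≡ 407 (mod 493)
12^16 ≡ 407^2 = 165649 ≡ 1 (mod 493)
12^32 ≡ 1^2 = 1 ≡ 1 (mod 493)
12^64 ≡ 1^2 = 1 ≡ 1 (mod 493)
123 = 64 + 32 + 16 + 8 + 2 + 1 in binary powers of 2.
So 12^123 ≡ 1 · 1 · 1 · 407 · 144 · 12 ≡ 278 (mod 493).
Squaring chain: 278 → 376; never reaches −1, so base 12 is a Miller–Rabin witness that 493 is composite.

278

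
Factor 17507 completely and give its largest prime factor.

61

17507 = 7 · 2501
2501 = 41 · 61
61 is prime.
So 17507 = 7 · 41 · 61; the largest prime factor is 61.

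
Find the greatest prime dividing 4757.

71

4757 = 67 · 71
71 is prime.
So 4757 = 67 · 71; the largest prime factor is 71.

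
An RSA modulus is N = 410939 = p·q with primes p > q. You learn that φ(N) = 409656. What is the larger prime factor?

677

φ(n) = (p−1)(q−1) = n − (p+q) + 1, so p + q = 410939 − 409656 + 1 = 1284.
p and q are the roots of t² − 1284t + 410939 = 0.
Discriminant: 1284² − 4·410939 = 1648656 − 1643756 = 4900; √4900 = 70.
q = (1284 − 70)/2 = 607, p = (1284 + 70)/2 = 677.
Check: 607 · 677 = 410939.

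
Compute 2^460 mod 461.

2^1 ≡ 2 (mod 461)
2^2 ≡ 2^2 = 4 ≡ 4 (mod 461)
2^4 ≡ 4^2 = 16 ≡ 16 (mod 461)
2^8 ≡ 16^2 = 256 ≡ 256 (mod 461)
2^16 ≡ 256^2 = 65536 ≡ 74 (mod 461)
2^32 ≡ 74^2 = 5476 ≡ 405 (mod 461)
2^64 ≡ 405^2 = 164025 ≡ 370 (mod 461)
2^128 ≡ 370^2 = 136900 ≡ 444 (mod 461)
2^256 ≡ 444^2 = 197136 ≡ 289 (mod 461)
460 = 256 + 128 + 64 + 8 + 4 in binary powers of 2.
So 2^460 ≡ 289 · 444 · 370 · 256 · 16 ≡ 1 (mod 461).
Since the result is 1, base 2 gives no evidence that 461 is composite.

1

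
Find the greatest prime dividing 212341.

212341 = 59 · 3599
3599 = 59 · 61
61 is prime.
So 212341 = 59^2 · 61; the largest prime factor is 61.

61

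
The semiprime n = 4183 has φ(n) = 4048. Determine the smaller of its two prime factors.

φ(n) = (p−1)(q−1) = n − (p+q) + 1, so p + q = 4183 − 4048 + 1 = 136.
p and q are the roots of t² − 136t + 4183 = 0.
Discriminant: 136² − 4·4183 = 18496 − 16732 = 1764; √1764 = 42.
q = (136 − 42)/2 = 47, p = (136 + 42)/2 = 89.
Check: 47 · 89 = 4183.

47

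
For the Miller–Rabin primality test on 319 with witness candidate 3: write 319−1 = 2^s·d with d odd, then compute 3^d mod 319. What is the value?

319 − 1 = 318 = 2^1 · 159, so d = 159.
3^1 ≡ 3 (mod 319)
3^2 ≡ 3^2 = 9 ≡ 9 (mod 319)
3^4 ≡ 9^2 = 81 ≡ 81 (mod 319)
3^8 ≡ 81^2 = 6561 ≡ 181 (mod 319)
3^16 ≡ 181^2 = 32761 ≡ 223 (mod 319)
3^32 ≡ 223^2 = 49729 ≡ 284 (mod 319)
3^64 ≡ 284^2 = 80656 ≡ 268 (mod 319)
3^128 ≡ 268^2 = 71824 ≡ 49 (mod 319)
159 = 128 + 16 + 8 + 4 + 2 + 1 in binary powers of 2.
So 3^159 ≡ 49 · 223 · 181 · 81 · 9 · 3 ≡ 279 (mod 319).
Squaring chain: 279; never reaches −1, so base 3 is a Miller–Rabin witness that 319 is composite.

279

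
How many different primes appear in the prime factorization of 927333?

5

927333 = 3^2 · 103037
103037 = 11 · 9367
9367 = 17 · 551
551 = 19 · 29
927333 = 3^2 · 11 · 17 · 19 · 29, which has 5 distinct prime factors.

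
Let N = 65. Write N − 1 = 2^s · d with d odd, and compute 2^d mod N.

65 − 1 = 64 = 2^6 · 1, so d = 1.
2^1 ≡ 2 (mod 65)
1 = 1 in binary powers of 2.
So 2^1 ≡ 2 ≡ 2 (mod 65).
Squaring chain: 2 → 4 → 16 → 61 → 16 → 61; never reaches −1, so base 2 is a Miller–Rabin witness that 65 is composite.

2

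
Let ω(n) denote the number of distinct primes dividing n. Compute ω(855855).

6

855855 = 3^2 · 95095
95095 = 5 · 19019
19019 = 7 · 2717
2717 = 11 · 247
247 = 13 · 19
855855 = 3^2 · 5 · 7 · 11 · 13 · 19, which has 6 distinct prime factors.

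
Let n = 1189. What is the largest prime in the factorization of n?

1189 = 29 · 41
41 is prime.
So 1189 = 29 · 41; the largest prime factor is 41.

41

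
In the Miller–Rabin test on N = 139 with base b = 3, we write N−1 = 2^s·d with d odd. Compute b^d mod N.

139 − 1 = 138 = 2^1 · 69, so d = 69.
3^1 ≡ 3 (mod 139)
3^2 ≡ 3^2 = 9 ≡ 9 (mod 139)
3^4 ≡ 9^2 = 81 ≡ 81 (mod 139)
3^8 ≡ 81^2 = 6561 ≡ 28 (mod 139)
3^16 ≡ 28^2 = 784 ≡ 89 (mod 139)
3^32 ≡ 89^2 = 7921 ≡ 137 (mod 139)
3^64 ≡ 137^2 = 18769 ≡ 4 (mod 139)
69 = 64 + 4 + 1 in binary powers of 2.
So 3^69 ≡ 4 · 81 · 3 ≡ 138 (mod 139).
Since 3^d ≡ 138 (mod 139), base 3 does not prove 139 composite.

138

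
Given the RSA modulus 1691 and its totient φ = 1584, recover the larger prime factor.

φ(n) = (p−1)(q−1) = n − (p+q) + 1, so p + q = 1691 − 1584 + 1 = 108.
p and q are the roots of t² − 108t + 1691 = 0.
Discriminant: 108² − 4·1691 = 11664 − 6764 = 4900; √4900 = 70.
q = (108 − 70)/2 = 19, p = (108 + 70)/2 = 89.
Check: 19 · 89 = 1691.

89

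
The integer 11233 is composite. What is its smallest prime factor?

11233 is odd.
Digit sum 10, not divisible by 3.
Ends in 3: not divisible by 5.
7: 11233 = 7·1604 + 5
11: 11233 = 11·1021 + 2
13: 11233 = 13·864 + 1
17: 11233 = 17·660 + 13
19: 11233 = 19·591 + 4
23: 11233 = 23·488 + 9
29: 11233 = 29·387 + 10
31: 11233 = 31·362 + 11
37: 11233 = 37·303 + 22
41: 11233 = 41·273 + 40
43: 11233 = 43·261 + 10
47: 11233 = 47·239

47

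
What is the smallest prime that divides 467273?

37

467273 is odd.
Digit sum 29, not divisible by 3.
Ends in 3: not divisible by 5.
7: 467273 = 7·66753 + 2
11: 467273 = 11·42479 + 4
13: 467273 = 13·35944 + 1
17: 467273 = 17·27486 + 11
19: 467273 = 19·24593 + 6
23: 467273 = 23·20316 + 5
29: 467273 = 29·16112 + 25
31: 467273 = 31·15073 + 10
37: 467273 = 37·12629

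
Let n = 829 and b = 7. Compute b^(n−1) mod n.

7^1 ≡ 7 (mod 829)
7^2 ≡ 7^2 = 49 ≡ 49 (mod 829)
7^4 ≡ 49^2 = 2401 ≡ 743 (mod 829)
7^8 ≡ 743^2 = 552049 ≡ 764 (mod 829)
7^16 ≡ 764^2 = 583696 ≡ 80 (mod 829)
7^32 ≡ 80^2 = 6400 ≡ 597 (mod 829)
7^64 ≡ 597^2 = 356409 ≡ 768 (mod 829)
7^128 ≡ 768^2 = 589824 ≡ 405 (mod 829)
7^256 ≡ 405^2 = 164025 ≡ 712 (mod 829)
7^512 ≡ 712^2 = 506944 ≡ 425 (mod 829)
828 = 512 + 256 + 32 + 16 + 8 + 4 in binary powers of 2.
So 7^828 ≡ 425 · 712 · 597 · 80 · 764 · 743 ≡ 1 (mod 829).
Since the result is 1, base 7 gives no evidence that 829 is composite.

1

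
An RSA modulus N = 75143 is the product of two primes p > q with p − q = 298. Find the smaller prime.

Since p = q + 298, we have 75143 = q(q + 298), so q² + 298q − 75143 = 0.
Discriminant: 298² + 4·75143 = 88804 + 300572 = 389376; √389376 = 624.
q = (−298 + 624)/2 = 163, and p = q + 298 = 461.
Check: 163 · 461 = 75143.

163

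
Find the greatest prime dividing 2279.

2279 = 43 · 53
53 is prime.
So 2279 = 43 · 53; the largest prime factor is 53.

53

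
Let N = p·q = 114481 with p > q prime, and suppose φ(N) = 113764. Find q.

φ(n) = (p−1)(q−1) = n − (p+q) + 1, so p + q = 114481 − 113764 + 1 = 718.
p and q are the roots of t² − 718t + 114481 = 0.
Discriminant: 718² − 4·114481 = 515524 − 457924 = 57600; √57600 = 240.
q = (718 − 240)/2 = 239, p = (718 + 240)/2 = 479.
Check: 239 · 479 = 114481.

239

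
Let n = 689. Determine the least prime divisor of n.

689 is odd.
Digit sum 23, not divisible by 3.
Ends in 9: not divisible by 5.
7: 689 = 7·98 + 3
11: 689 = 11·62 + 7
13: 689 = 13·53

13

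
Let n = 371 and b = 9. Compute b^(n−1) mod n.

9^1 ≡ 9 (mod 371)
9^2 ≡ 9^2 = 81 ≡ 81 (mod 371)
9^4 ≡ 81^2 = 6561 ≡ 254 (mod 371)
9^8 ≡ 254^2 = 64516 ≡ 333 (mod 371)
9^16 ≡ 333^2 = 110889 ≡ 331 (mod 371)
9^32 ≡ 331^2 = 109561 ≡ 116 (mod 371)
9^64 ≡ 116^2 = 13456 ≡ 100 (mod 371)
9^128 ≡ 100^2 = 10000 ≡ 354 (mod 371)
9^256 ≡ 354^2 = 125316 ≡ 289 (mod 371)
370 = 256 + 64 + 32 + 16 + 2 in binary powers of 2.
So 9^370 ≡ 289 · 100 · 116 · 331 · 81 ≡ 275 (mod 371).
Since 275 ≠ 1, base 9 is a Fermat witness: 371 is composite.

275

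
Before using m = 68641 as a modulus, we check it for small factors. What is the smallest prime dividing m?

83

68641 is odd.
Digit sum 25, not divisible by 3.
Ends in 1: not divisible by 5.
7: 68641 = 7·9805 + 6
11: 68641 = 11·6240 + 1
13: 68641 = 13·5280 + 1
17: 68641 = 17·4037 + 12
19: 68641 = 19·3612 + 13
23: 68641 = 23·2984 + 9
29: 68641 = 29·2366 + 27
31: 68641 = 31·2214 + 7
37: 68641 = 37·1855 + 6
41: 68641 = 41·1674 + 7
43: 68641 = 43·1596 + 13
47: 68641 = 47·1460 + 21
53: 68641 = 53·1295 + 6
59: 68641 = 59·1163 + 24
61: 68641 = 61·1125 + 16
67: 68641 = 67·1024 + 33
71: 68641 = 71·966 + 55
73: 68641 = 73·940 + 21
79: 68641 = 79·868 + 69
83: 68641 = 83·827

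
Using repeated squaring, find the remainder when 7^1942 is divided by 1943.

7^1 ≡ 7 (mod 1943)
7^2 ≡ 7^2 = 49 ≡ 49 (mod 1943)
7^4 ≡ 49^2 = 2401 ≡ 458 (mod 1943)
7^8 ≡ 458^2 = 209764 ≡ 1863 (mod 1943)
7^16 ≡ 1863^2 = 3470769 ≡ 571 (mod 1943)
7^32 ≡ 571^2 = 326041 ≡ 1560 (mod 1943)
7^64 ≡ 1560^2 = 2433600 ≡ 964 (mod 1943)
7^128 ≡ 964^2 = 929296 ≡ 542 (mod 1943)
7^256 ≡ 542^2 = 293764 ≡ 371 (mod 1943)
7^512 ≡ 371^2 = 137641 ≡ 1631 (mod 1943)
7^1024 ≡ 1631^2 = 2660161 ≡ 194 (mod 1943)
1942 = 1024 + 512 + 256 + 128 + 16 + 4 + 2 in binary powers of 2.
So 7^1942 ≡ 194 · 1631 · 371 · 542 · 571 · 458 · 49 ≡ 1387 (mod 1943).
Since 1387 ≠ 1, base 7 is a Fermat witness: 1943 is composite.

1387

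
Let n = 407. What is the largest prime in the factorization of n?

407 = 11 · 37
37 is prime.
So 407 = 11 · 37; the largest prime factor is 37.

37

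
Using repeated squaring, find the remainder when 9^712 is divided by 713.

289

9^1 ≡ 9 (mod 713)
9^2 ≡ 9^2 = 81 ≡ 81 (mod 713)
9^4 ≡ 81^2 = 6561 ≡ 144 (mod 713)
9^8 ≡ 144^2 = 20736 ≡ 59 (mod 713)
9^16 ≡ 59^2 = 3481 ≡ 629 (mod 713)
9^32 ≡ 629^2 = 395641 ≡ 639 (mod 713)
9^64 ≡ 639^2 = 408321 ≡ 485 (mod 713)
9^128 ≡ 485^2 = 235225 ≡ 648 (mod 713)
9^256 ≡ 648^2 = 419904 ≡ 660 (mod 713)
9^512 ≡ 660^2 = 435600 ≡ 670 (mod 713)
712 = 512 + 128 + 64 + 8 in binary powers of 2.
So 9^712 ≡ 670 · 648 · 485 · 59 ≡ 289 (mod 713).
Since 289 ≠ 1, base 9 is a Fermat witness: 713 is composite.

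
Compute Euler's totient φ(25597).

21360

Factor: 25597 = 11 · 13 · 179.
φ(25597) = (11−1) · (13−1) · (179−1) = 10 · 12 · 178 = 21360.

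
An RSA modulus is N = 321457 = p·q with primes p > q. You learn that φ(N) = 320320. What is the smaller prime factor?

521

φ(n) = (p−1)(q−1) = n − (p+q) + 1, so p + q = 321457 − 320320 + 1 = 1138.
p and q are the roots of t² − 1138t + 321457 = 0.
Discriminant: 1138² − 4·321457 = 1295044 − 1285828 = 9216; √9216 = 96.
q = (1138 − 96)/2 = 521, p = (1138 + 96)/2 = 617.
Check: 521 · 617 = 321457.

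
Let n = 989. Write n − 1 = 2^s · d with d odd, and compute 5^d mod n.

89

989 − 1 = 988 = 2^2 · 247, so d = 247.
5^1 ≡ 5 (mod 989)
5^2 ≡ 5^2 = 25 ≡ 25 (mod 989)
5^4 ≡ 25^2 = 625 ≡ 625 (mod 989)
5^8 ≡ 625^2 = 390625 ≡ 959 (mod 989)
5^16 ≡ 959^2 = 919681 ≡ 900 (mod 989)
5^32 ≡ 900^2 = 810000 ≡ 9 (mod 989)
5^64 ≡ 9^2 = 81 ≡ 81 (mod 989)
5^128 ≡ 81^2 = 6561 ≡ 627 (mod 989)
247 = 128 + 64 + 32 + 16 + 4 + 2 + 1 in binary powers of 2.
So 5^247 ≡ 627 · 81 · 9 · 900 · 625 · 25 · 5 ≡ 89 (mod 989).
Squaring chain: 89 → 9; never reaches −1, so base 5 is a Miller–Rabin witness that 989 is composite.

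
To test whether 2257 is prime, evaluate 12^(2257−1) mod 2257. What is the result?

2230

12^1 ≡ 12 (mod 2257)
12^2 ≡ 12^2 = 144 ≡ 144 (mod 2257)
12^4 ≡ 144^2 = 20736 ≡ 423 (mod 2257)
12^8 ≡ 423^2 = 178929 ≡ 626 (mod 2257)
12^16 ≡ 626^2 = 391876 ≡ 1415 (mod 2257)
12^32 ≡ 1415^2 = 2002225 ≡ 266 (mod 2257)
12^64 ≡ 266^2 = 70756 ≡ 789 (mod 2257)
12^128 ≡ 789^2 = 622521 ≡ 1846 (mod 2257)
12^256 ≡ 1846^2 = 3407716 ≡ 1903 (mod 2257)
12^512 ≡ 1903^2 = 3621409 ≡ 1181 (mod 2257)
12^1024 ≡ 1181^2 = 1394761 ≡ 2192 (mod 2257)
12^2048 ≡ 2192^2 = 4804864 ≡ 1968 (mod 2257)
2256 = 2048 + 128 + 64 + 16 in binary powers of 2.
So 12^2256 ≡ 1968 · 1846 · 789 · 1415 ≡ 2230 (mod 2257).
Since 2230 ≠ 1, base 12 is a Fermat witness: 2257 is composite.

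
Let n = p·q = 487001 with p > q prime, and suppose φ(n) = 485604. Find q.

659

φ(n) = (p−1)(q−1) = n − (p+q) + 1, so p + q = 487001 − 485604 + 1 = 1398.
p and q are the roots of t² − 1398t + 487001 = 0.
Discriminant: 1398² − 4·487001 = 1954404 − 1948004 = 6400; √6400 = 80.
q = (1398 − 80)/2 = 659, p = (1398 + 80)/2 = 739.
Check: 659 · 739 = 487001.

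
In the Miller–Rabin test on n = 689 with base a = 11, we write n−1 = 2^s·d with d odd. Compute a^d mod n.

93

689 − 1 = 688 = 2^4 · 43, so d = 43.
11^1 ≡ 11 (mod 689)
11^2 ≡ 11^2 = 121 ≡ 121 (mod 689)
11^4 ≡ 121^2 = 14641 ≡ 172 (mod 689)
11^8 ≡ 172^2 = 29584 ≡ 646 (mod 689)
11^16 ≡ 646^2 = 417316 ≡ 471 (mod 689)
11^32 ≡ 471^2 = 221841 ≡ 672 (mod 689)
43 = 32 + 8 + 2 + 1 in binary powers of 2.
So 11^43 ≡ 672 · 646 · 121 · 11 ≡ 93 (mod 689).
Squaring chain: 93 → 381 → 471 → 672; never reaches −1, so base 11 is a Miller–Rabin witness that 689 is composite.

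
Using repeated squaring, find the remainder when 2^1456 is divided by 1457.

1397

2^1 ≡ 2 (mod 1457)
2^2 ≡ 2^2 = 4 ≡ 4 (mod 1457)
2^4 ≡ 4^2 = 16 ≡ 16 (mod 1457)
2^8 ≡ 16^2 = 256 ≡ 256 (mod 1457)
2^16 ≡ 256^2 = 65536 ≡ 1428 (mod 1457)
2^32 ≡ 1428^2 = 2039184 ≡ 841 (mod 1457)
2^64 ≡ 841^2 = 707281 ≡ 636 (mod 1457)
2^128 ≡ 636^2 = 404496 ≡ 907 (mod 1457)
2^256 ≡ 907^2 = 822649 ≡ 901 (mod 1457)
2^512 ≡ 901^2 = 811801 ≡ 252 (mod 1457)
2^1024 ≡ 252^2 = 63504 ≡ 853 (mod 1457)
1456 = 1024 + 256 + 128 + 32 + 16 in binary powers of 2.
So 2^1456 ≡ 853 · 901 · 907 · 841 · 1428 ≡ 1397 (mod 1457).
Since 1397 ≠ 1, base 2 is a Fermat witness: 1457 is composite.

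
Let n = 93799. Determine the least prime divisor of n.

93799 is odd.
Digit sum 37, not divisible by 3.
Ends in 9: not divisible by 5.
7: 93799 = 7·13399 + 6
11: 93799 = 11·8527 + 2
13: 93799 = 13·7215 + 4
17: 93799 = 17·5517 + 10
19: 93799 = 19·4936 + 15
23: 93799 = 23·4078 + 5
29: 93799 = 29·3234 + 13
31: 93799 = 31·3025 + 24
37: 93799 = 37·2535 + 4
41: 93799 = 41·2287 + 32
43: 93799 = 43·2181 + 16
47: 93799 = 47·1995 + 34
53: 93799 = 53·1769 + 42
59: 93799 = 59·1589 + 48
61: 93799 = 61·1537 + 42
67: 93799 = 67·1399 + 66
71: 93799 = 71·1321 + 8
73: 93799 = 73·1284 + 67
79: 93799 = 79·1187 + 26
83: 93799 = 83·1130 + 9
89: 93799 = 89·1053 + 82
97: 93799 = 97·967

97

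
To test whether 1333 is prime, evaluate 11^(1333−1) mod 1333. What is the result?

78

11^1 ≡ 11 (mod 1333)
11^2 ≡ 11^2 = 121 ≡ 121 (mod 1333)
11^4 ≡ 121^2 = 14641 ≡ 1311 (mod 1333)
11^8 ≡ 1311^2 = 1718721 ≡ 484 (mod 1333)
11^16 ≡ 484^2 = 234256 ≡ 981 (mod 1333)
11^32 ≡ 981^2 = 962361 ≡ 1268 (mod 1333)
11^64 ≡ 1268^2 = 1607824 ≡ 226 (mod 1333)
11^128 ≡ 226^2 = 51076 ≡ 422 (mod 1333)
11^256 ≡ 422^2 = 178084 ≡ 795 (mod 1333)
11^512 ≡ 795^2 = 632025 ≡ 183 (mod 1333)
11^1024 ≡ 183^2 = 33489 ≡ 164 (mod 1333)
1332 = 1024 + 256 + 32 + 16 + 4 in binary powers of 2.
So 11^1332 ≡ 164 · 795 · 1268 · 981 · 1311 ≡ 78 (mod 1333).
Since 78 ≠ 1, base 11 is a Fermat witness: 1333 is composite.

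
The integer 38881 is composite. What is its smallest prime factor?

59

38881 is odd.
Digit sum 28, not divisible by 3.
Ends in 1: not divisible by 5.
7: 38881 = 7·5554 + 3
11: 38881 = 11·3534 + 7
13: 38881 = 13·2990 + 11
17: 38881 = 17·2287 + 2
19: 38881 = 19·2046 + 7
23: 38881 = 23·1690 + 11
29: 38881 = 29·1340 + 21
31: 38881 = 31·1254 + 7
37: 38881 = 37·1050 + 31
41: 38881 = 41·948 + 13
43: 38881 = 43·904 + 9
47: 38881 = 47·827 + 12
53: 38881 = 53·733 + 32
59: 38881 = 59·659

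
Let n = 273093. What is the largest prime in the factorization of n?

273093 = 3 · 91031
91031 = 29 · 3139
3139 = 43 · 73
73 is prime.
So 273093 = 3 · 29 · 43 · 73; the largest prime factor is 73.

73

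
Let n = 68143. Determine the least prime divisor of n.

68143 is odd.
Digit sum 22, not divisible by 3.
Ends in 3: not divisible by 5.
7: 68143 = 7·9734 + 5
11: 68143 = 11·6194 + 9
13: 68143 = 13·5241 + 10
17: 68143 = 17·4008 + 7
19: 68143 = 19·3586 + 9
23: 68143 = 23·2962 + 17
29: 68143 = 29·2349 + 22
31: 68143 = 31·2198 + 5
37: 68143 = 37·1841 + 26
41: 68143 = 41·1662 + 1
43: 68143 = 43·1584 + 31
47: 68143 = 47·1449 + 40
53: 68143 = 53·1285 + 38
59: 68143 = 59·1154 + 57
61: 68143 = 61·1117 + 6
67: 68143 = 67·1017 + 4
71: 68143 = 71·959 + 54
73: 68143 = 73·933 + 34
79: 68143 = 79·862 + 45
83: 68143 = 83·821

83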